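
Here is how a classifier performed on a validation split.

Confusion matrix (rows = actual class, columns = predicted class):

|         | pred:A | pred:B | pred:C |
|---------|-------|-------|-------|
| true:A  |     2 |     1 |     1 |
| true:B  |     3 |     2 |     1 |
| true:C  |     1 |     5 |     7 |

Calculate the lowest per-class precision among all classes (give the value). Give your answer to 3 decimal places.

Per-class precision (TP/(TP+FP)):
  A: TP=2, FP=3+1=4 → 2/6 = 0.3333
  B: TP=2, FP=1+5=6 → 2/8 = 0.2500
  C: TP=7, FP=1+1=2 → 7/9 = 0.7778
Lowest is class 'B' with precision = 0.250.

0.250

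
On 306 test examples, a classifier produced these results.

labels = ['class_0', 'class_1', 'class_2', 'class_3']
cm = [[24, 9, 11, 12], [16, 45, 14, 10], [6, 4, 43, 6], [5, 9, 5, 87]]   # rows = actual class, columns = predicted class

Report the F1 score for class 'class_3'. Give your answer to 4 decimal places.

Treat 'class_3' as positive and all other classes as negative.
F1 score = 2·TP/(2·TP+FP+FN).
class_3: TP=87, FP=12+10+6=28, FN=5+9+5=19 → 174/221 = 0.78733

0.7873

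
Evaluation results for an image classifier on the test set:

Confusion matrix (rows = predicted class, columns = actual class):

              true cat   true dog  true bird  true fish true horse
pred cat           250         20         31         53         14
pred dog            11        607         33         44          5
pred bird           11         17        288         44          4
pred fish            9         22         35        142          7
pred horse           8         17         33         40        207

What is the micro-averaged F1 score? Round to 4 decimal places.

0.7654

Micro-averaging pools counts across classes: ΣTP=1494, ΣFP=458, ΣFN=458.
Micro-F1 score = 2·TP/(2·TP+FP+FN) on pooled counts = 0.7654 (equals overall accuracy in single-label multiclass).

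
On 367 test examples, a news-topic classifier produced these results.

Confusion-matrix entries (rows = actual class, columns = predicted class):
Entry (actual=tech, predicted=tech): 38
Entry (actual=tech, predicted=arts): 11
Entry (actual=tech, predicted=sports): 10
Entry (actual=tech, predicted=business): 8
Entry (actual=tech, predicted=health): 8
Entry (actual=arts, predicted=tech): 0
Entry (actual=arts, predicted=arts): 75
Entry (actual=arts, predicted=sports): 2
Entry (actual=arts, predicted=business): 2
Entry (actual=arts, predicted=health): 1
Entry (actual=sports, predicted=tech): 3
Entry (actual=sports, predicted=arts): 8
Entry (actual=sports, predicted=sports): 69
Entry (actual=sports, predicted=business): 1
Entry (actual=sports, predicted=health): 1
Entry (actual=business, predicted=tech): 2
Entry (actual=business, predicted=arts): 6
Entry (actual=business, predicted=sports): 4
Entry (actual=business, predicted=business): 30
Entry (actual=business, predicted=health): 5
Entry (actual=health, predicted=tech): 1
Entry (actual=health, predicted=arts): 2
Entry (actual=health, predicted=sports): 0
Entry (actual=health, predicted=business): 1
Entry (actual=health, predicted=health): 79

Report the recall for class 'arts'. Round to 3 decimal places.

One-vs-rest for 'arts': TP = diagonal; FP = other classes predicted 'arts'; FN = 'arts' predicted as other.
recall = TP/(TP+FN).
arts: TP=75, FN=0+2+2+1=5 → 75/80 = 0.9375

0.938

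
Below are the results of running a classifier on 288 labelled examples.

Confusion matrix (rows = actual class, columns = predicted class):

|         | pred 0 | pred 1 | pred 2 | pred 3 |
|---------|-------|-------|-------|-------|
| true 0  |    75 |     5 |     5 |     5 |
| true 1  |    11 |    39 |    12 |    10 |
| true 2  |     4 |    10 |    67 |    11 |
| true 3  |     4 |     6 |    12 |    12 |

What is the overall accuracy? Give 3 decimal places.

0.670

Accuracy = trace / total = (75+39+67+12=193) / 288 = 193/288 = 0.670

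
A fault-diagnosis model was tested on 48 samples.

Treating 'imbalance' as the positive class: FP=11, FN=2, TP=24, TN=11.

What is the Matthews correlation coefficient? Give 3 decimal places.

MCC = (TP·TN − FP·FN) / √((TP+FP)(TP+FN)(TN+FP)(TN+FN))
Numerator = 24·11 − 11·2 = 242
Denominator = √(35·26·22·13) = √260260 = 510.1568
MCC = 242 / 510.1568 = 0.474

0.474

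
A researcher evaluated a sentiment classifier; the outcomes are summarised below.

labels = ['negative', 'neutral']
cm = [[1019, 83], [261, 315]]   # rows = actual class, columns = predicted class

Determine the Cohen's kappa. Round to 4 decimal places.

Observed agreement pₒ = trace/N = 1334/1678 = 0.79499
Expected agreement pₑ = Σ (rowᵢ·colᵢ)/N² = (1102·1280 + 576·398)/1678² = 0.58238
κ = (pₒ − pₑ)/(1 − pₑ) = (0.79499 − 0.58238)/(1 − 0.58238) = 0.5091

0.5091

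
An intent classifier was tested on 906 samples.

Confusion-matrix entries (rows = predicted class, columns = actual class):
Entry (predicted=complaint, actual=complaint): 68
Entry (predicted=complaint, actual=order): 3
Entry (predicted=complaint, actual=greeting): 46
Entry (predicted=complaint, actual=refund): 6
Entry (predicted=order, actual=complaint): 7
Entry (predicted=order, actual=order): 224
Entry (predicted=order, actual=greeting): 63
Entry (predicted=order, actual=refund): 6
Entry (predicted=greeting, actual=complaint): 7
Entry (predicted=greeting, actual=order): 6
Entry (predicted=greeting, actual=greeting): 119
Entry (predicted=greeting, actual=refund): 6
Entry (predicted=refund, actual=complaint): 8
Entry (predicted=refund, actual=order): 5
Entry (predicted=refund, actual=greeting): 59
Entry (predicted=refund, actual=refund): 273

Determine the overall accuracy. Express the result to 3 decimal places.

Accuracy = trace / total = (68+224+119+273=684) / 906 = 684/906 = 0.755

0.755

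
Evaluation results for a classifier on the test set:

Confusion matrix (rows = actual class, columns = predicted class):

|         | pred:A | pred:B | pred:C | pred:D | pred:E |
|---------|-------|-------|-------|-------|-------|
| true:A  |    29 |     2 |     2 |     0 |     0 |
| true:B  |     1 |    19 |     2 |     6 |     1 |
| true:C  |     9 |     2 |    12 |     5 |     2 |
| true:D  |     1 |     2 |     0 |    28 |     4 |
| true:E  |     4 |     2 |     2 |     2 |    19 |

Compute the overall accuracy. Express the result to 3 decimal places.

Accuracy = trace / total = (29+19+12+28+19=107) / 156 = 107/156 = 0.686

0.686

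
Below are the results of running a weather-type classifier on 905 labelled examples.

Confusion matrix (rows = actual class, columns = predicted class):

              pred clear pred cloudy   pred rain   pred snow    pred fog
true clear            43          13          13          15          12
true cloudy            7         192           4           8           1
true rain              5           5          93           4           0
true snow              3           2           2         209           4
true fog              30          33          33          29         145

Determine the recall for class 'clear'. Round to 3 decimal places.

0.448

recall = TP/(TP+FN).
clear: TP=43, FN=13+13+15+12=53 → 43/96 = 0.4479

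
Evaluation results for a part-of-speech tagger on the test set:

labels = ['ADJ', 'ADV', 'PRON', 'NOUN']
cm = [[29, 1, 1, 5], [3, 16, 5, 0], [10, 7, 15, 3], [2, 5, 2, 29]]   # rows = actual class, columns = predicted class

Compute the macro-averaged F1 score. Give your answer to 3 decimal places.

Per-class F1 score (2·TP/(2·TP+FP+FN)):
  ADJ: TP=29, FP=3+10+2=15, FN=1+1+5=7 → 58/80 = 0.7250
  ADV: TP=16, FP=1+7+5=13, FN=3+5+0=8 → 32/53 = 0.6038
  PRON: TP=15, FP=1+5+2=8, FN=10+7+3=20 → 30/58 = 0.5172
  NOUN: TP=29, FP=5+0+3=8, FN=2+5+2=9 → 58/75 = 0.7733
Macro-F1 score = mean = (0.7250 + 0.6038 + 0.5172 + 0.7733) / 4 = 0.655

0.655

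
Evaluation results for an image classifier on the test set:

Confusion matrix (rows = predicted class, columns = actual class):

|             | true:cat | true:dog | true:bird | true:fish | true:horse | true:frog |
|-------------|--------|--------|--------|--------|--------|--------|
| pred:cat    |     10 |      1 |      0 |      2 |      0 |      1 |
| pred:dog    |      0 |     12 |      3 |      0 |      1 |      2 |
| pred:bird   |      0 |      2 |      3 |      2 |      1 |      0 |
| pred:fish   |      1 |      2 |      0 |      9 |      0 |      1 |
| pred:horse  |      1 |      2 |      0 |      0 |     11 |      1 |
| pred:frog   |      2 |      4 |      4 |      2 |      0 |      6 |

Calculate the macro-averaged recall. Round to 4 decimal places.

Per-class recall (TP/(TP+FN)):
  cat: TP=10, FN=0+0+1+1+2=4 → 10/14 = 0.71429
  dog: TP=12, FN=1+2+2+2+4=11 → 12/23 = 0.52174
  bird: TP=3, FN=0+3+0+0+4=7 → 3/10 = 0.30000
  fish: TP=9, FN=2+0+2+0+2=6 → 9/15 = 0.60000
  horse: TP=11, FN=0+1+1+0+0=2 → 11/13 = 0.84615
  frog: TP=6, FN=1+2+0+1+1=5 → 6/11 = 0.54545
Macro-recall = mean = (0.71429 + 0.52174 + 0.30000 + 0.60000 + 0.84615 + 0.54545) / 6 = 0.5879

0.5879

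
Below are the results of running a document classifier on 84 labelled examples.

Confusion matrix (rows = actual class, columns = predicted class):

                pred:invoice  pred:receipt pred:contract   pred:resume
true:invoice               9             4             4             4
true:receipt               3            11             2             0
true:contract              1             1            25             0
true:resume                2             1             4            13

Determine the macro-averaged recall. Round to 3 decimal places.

Per-class recall (TP/(TP+FN)):
  invoice: TP=9, FN=4+4+4=12 → 9/21 = 0.4286
  receipt: TP=11, FN=3+2+0=5 → 11/16 = 0.6875
  contract: TP=25, FN=1+1+0=2 → 25/27 = 0.9259
  resume: TP=13, FN=2+1+4=7 → 13/20 = 0.6500
Macro-recall = mean = (0.4286 + 0.6875 + 0.9259 + 0.6500) / 4 = 0.673

0.673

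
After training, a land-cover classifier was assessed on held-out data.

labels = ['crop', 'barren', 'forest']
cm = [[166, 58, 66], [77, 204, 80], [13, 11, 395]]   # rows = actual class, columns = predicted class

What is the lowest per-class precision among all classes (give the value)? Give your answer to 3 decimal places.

Per-class precision (TP/(TP+FP)):
  crop: TP=166, FP=77+13=90 → 166/256 = 0.6484
  barren: TP=204, FP=58+11=69 → 204/273 = 0.7473
  forest: TP=395, FP=66+80=146 → 395/541 = 0.7301
Lowest is class 'crop' with precision = 0.648.

0.648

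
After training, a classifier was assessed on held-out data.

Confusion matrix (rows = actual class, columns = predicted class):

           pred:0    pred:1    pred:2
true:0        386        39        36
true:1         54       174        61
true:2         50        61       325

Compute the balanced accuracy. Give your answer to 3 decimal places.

0.728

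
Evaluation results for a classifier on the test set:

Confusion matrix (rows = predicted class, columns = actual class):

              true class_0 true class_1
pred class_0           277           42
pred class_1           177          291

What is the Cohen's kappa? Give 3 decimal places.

0.459

Observed agreement pₒ = trace/N = 568/787 = 0.7217
Expected agreement pₑ = Σ (rowᵢ·colᵢ)/N² = (454·319 + 333·468)/787² = 0.4854
κ = (pₒ − pₑ)/(1 − pₑ) = (0.7217 − 0.4854)/(1 − 0.4854) = 0.459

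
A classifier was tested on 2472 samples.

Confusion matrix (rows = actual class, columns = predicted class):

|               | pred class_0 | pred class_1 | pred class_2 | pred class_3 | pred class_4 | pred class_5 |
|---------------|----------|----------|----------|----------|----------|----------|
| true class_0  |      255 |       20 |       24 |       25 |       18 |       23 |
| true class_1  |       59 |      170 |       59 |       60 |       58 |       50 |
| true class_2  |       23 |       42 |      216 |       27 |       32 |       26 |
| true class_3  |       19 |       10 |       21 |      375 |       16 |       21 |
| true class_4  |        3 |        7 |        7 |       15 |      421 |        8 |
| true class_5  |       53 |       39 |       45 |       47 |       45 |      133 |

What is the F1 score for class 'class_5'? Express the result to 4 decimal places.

Treat 'class_5' as positive and all other classes as negative.
F1 score = 2·TP/(2·TP+FP+FN).
class_5: TP=133, FP=23+50+26+21+8=128, FN=53+39+45+47+45=229 → 266/623 = 0.42697

0.4270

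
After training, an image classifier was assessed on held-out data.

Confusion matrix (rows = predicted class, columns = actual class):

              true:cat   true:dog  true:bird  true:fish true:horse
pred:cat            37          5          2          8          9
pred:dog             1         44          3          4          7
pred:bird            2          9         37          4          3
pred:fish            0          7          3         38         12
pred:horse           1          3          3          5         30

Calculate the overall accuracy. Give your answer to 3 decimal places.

0.671

Accuracy = trace / total = (37+44+37+38+30=186) / 277 = 186/277 = 0.671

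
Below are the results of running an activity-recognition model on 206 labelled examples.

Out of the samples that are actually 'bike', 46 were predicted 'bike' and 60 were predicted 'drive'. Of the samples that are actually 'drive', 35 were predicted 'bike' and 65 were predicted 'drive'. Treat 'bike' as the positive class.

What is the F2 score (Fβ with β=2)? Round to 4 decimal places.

0.4554

Fβ = (1+β²)·TP / ((1+β²)·TP + β²·FN + FP), with β²=4
= 5·46 / (5·46 + 4·60 + 35) = 0.4554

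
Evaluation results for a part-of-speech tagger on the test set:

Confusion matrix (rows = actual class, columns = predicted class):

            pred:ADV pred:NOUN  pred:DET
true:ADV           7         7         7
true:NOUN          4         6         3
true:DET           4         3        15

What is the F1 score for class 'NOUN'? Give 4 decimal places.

0.4138

Treat 'NOUN' as positive and all other classes as negative.
F1 score = 2·TP/(2·TP+FP+FN).
NOUN: TP=6, FP=7+3=10, FN=4+3=7 → 12/29 = 0.41379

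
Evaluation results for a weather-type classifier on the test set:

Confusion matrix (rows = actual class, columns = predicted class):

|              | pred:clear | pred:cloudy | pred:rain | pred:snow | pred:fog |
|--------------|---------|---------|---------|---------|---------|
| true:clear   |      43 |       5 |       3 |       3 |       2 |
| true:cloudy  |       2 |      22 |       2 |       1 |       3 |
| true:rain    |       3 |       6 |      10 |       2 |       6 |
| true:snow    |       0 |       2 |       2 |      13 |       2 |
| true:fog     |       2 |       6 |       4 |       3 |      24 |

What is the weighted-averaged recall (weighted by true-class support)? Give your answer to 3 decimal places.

0.655

Per-class recall (TP/(TP+FN)):
  clear: TP=43, FN=5+3+3+2=13 → 43/56 = 0.7679
  cloudy: TP=22, FN=2+2+1+3=8 → 22/30 = 0.7333
  rain: TP=10, FN=3+6+2+6=17 → 10/27 = 0.3704
  snow: TP=13, FN=0+2+2+2=6 → 13/19 = 0.6842
  fog: TP=24, FN=2+6+4+3=15 → 24/39 = 0.6154
Weighted-recall = Σ (supportᵢ/N)·recallᵢ with N=171: (56/171)·0.7679 + (30/171)·0.7333 + (27/171)·0.3704 + (19/171)·0.6842 + (39/171)·0.6154 = 0.655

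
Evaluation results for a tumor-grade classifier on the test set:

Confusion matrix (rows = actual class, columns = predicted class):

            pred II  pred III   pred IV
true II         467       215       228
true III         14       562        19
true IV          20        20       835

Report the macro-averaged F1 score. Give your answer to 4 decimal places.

Per-class F1 score (2·TP/(2·TP+FP+FN)):
  II: TP=467, FP=14+20=34, FN=215+228=443 → 934/1411 = 0.66194
  III: TP=562, FP=215+20=235, FN=14+19=33 → 1124/1392 = 0.80747
  IV: TP=835, FP=228+19=247, FN=20+20=40 → 1670/1957 = 0.85335
Macro-F1 score = mean = (0.66194 + 0.80747 + 0.85335) / 3 = 0.7743

0.7743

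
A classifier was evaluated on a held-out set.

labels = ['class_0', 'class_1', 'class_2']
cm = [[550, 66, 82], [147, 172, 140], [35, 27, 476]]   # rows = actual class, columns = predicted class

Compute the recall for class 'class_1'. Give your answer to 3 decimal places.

0.375

One-vs-rest for 'class_1': TP = diagonal; FP = other classes predicted 'class_1'; FN = 'class_1' predicted as other.
recall = TP/(TP+FN).
class_1: TP=172, FN=147+140=287 → 172/459 = 0.3747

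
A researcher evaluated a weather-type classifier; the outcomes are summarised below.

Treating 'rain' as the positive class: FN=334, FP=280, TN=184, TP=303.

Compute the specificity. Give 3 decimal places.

Specificity = TN/(TN+FP) = 184/(184+280) = 0.397

0.397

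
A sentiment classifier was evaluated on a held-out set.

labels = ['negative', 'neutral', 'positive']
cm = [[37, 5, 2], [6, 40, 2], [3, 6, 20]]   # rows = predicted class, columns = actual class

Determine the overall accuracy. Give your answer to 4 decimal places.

Accuracy = trace / total = (37+40+20=97) / 121 = 97/121 = 0.8017

0.8017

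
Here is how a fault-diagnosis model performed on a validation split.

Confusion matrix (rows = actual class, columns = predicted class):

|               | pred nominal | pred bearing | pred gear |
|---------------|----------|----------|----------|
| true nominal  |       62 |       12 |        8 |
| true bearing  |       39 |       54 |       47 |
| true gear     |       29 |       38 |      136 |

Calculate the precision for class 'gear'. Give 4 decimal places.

Treat 'gear' as positive and all other classes as negative.
precision = TP/(TP+FP).
gear: TP=136, FP=8+47=55 → 136/191 = 0.71204

0.7120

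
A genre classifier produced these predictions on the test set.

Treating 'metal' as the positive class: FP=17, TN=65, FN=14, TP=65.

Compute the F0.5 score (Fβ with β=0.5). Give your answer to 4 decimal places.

0.7985

Fβ = (1+β²)·TP / ((1+β²)·TP + β²·FN + FP), with β²=1/4
= 1.25·65 / (1.25·65 + 0.25·14 + 17) = 0.7985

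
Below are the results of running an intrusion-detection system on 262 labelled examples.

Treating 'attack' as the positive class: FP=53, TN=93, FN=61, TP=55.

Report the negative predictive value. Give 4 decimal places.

NPV = TN/(TN+FN) = 93/(93+61) = 0.6039

0.6039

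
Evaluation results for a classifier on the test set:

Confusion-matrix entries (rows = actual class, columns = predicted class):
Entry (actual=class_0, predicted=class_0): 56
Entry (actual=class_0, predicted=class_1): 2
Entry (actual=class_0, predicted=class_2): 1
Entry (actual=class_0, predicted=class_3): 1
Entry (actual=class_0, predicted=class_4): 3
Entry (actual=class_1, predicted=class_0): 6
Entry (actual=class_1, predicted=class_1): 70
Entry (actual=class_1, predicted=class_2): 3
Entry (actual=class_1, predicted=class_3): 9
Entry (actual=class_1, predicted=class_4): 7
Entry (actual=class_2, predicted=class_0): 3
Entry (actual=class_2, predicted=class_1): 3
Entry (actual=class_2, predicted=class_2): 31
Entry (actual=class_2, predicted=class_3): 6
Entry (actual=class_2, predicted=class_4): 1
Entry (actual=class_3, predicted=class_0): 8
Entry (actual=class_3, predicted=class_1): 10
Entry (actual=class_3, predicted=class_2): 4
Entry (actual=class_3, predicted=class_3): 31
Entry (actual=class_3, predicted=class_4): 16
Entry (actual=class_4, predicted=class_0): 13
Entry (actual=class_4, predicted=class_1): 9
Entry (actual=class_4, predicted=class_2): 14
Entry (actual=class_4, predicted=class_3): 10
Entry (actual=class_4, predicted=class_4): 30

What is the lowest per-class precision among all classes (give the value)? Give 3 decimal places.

Per-class precision (TP/(TP+FP)):
  class_0: TP=56, FP=6+3+8+13=30 → 56/86 = 0.6512
  class_1: TP=70, FP=2+3+10+9=24 → 70/94 = 0.7447
  class_2: TP=31, FP=1+3+4+14=22 → 31/53 = 0.5849
  class_3: TP=31, FP=1+9+6+10=26 → 31/57 = 0.5439
  class_4: TP=30, FP=3+7+1+16=27 → 30/57 = 0.5263
Lowest is class 'class_4' with precision = 0.526.

0.526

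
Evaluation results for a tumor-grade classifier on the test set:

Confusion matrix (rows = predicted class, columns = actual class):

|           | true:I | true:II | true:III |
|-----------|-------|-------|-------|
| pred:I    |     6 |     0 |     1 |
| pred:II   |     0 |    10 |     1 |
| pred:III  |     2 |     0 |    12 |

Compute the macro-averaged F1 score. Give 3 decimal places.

0.870

Per-class F1 score (2·TP/(2·TP+FP+FN)):
  I: TP=6, FP=0+1=1, FN=0+2=2 → 12/15 = 0.8000
  II: TP=10, FP=0+1=1, FN=0+0=0 → 20/21 = 0.9524
  III: TP=12, FP=2+0=2, FN=1+1=2 → 24/28 = 0.8571
Macro-F1 score = mean = (0.8000 + 0.9524 + 0.8571) / 3 = 0.870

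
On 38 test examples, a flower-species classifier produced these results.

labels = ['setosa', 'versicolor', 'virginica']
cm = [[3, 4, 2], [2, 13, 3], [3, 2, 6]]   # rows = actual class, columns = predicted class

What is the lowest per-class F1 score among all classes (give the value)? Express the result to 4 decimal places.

0.3529

Per-class F1 score (2·TP/(2·TP+FP+FN)):
  setosa: TP=3, FP=2+3=5, FN=4+2=6 → 6/17 = 0.35294
  versicolor: TP=13, FP=4+2=6, FN=2+3=5 → 26/37 = 0.70270
  virginica: TP=6, FP=2+3=5, FN=3+2=5 → 12/22 = 0.54545
Lowest is class 'setosa' with F1 score = 0.3529.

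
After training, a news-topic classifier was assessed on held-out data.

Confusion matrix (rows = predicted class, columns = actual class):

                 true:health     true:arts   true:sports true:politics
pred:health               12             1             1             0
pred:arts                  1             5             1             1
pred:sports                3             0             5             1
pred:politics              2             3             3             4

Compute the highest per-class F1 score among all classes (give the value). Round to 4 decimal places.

0.7500

Per-class F1 score (2·TP/(2·TP+FP+FN)):
  health: TP=12, FP=1+1+0=2, FN=1+3+2=6 → 24/32 = 0.75000
  arts: TP=5, FP=1+1+1=3, FN=1+0+3=4 → 10/17 = 0.58824
  sports: TP=5, FP=3+0+1=4, FN=1+1+3=5 → 10/19 = 0.52632
  politics: TP=4, FP=2+3+3=8, FN=0+1+1=2 → 8/18 = 0.44444
Highest is class 'health' with F1 score = 0.7500.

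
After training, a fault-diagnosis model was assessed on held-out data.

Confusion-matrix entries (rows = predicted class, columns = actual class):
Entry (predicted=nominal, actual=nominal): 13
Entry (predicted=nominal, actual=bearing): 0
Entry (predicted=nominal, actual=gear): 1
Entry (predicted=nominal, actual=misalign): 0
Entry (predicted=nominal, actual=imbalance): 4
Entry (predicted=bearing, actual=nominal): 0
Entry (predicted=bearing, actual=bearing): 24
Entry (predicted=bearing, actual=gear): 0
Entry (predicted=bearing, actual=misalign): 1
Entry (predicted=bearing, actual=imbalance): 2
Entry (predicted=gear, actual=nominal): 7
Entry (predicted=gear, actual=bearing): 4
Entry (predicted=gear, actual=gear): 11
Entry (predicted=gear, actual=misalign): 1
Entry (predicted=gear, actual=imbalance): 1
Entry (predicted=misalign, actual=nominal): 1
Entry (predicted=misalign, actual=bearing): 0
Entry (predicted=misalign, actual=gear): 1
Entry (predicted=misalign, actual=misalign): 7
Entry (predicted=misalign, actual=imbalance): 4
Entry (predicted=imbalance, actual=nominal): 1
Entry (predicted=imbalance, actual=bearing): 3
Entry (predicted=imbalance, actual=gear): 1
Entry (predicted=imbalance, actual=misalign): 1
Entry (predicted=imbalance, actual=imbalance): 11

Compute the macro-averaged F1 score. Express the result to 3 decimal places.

Per-class F1 score (2·TP/(2·TP+FP+FN)):
  nominal: TP=13, FP=0+1+0+4=5, FN=0+7+1+1=9 → 26/40 = 0.6500
  bearing: TP=24, FP=0+0+1+2=3, FN=0+4+0+3=7 → 48/58 = 0.8276
  gear: TP=11, FP=7+4+1+1=13, FN=1+0+1+1=3 → 22/38 = 0.5789
  misalign: TP=7, FP=1+0+1+4=6, FN=0+1+1+1=3 → 14/23 = 0.6087
  imbalance: TP=11, FP=1+3+1+1=6, FN=4+2+1+4=11 → 22/39 = 0.5641
Macro-F1 score = mean = (0.6500 + 0.8276 + 0.5789 + 0.6087 + 0.5641) / 5 = 0.646

0.646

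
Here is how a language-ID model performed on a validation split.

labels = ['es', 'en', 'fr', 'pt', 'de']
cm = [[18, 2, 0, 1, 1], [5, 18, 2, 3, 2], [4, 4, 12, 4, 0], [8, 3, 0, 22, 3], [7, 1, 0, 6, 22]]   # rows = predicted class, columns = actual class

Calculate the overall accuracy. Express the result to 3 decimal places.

Accuracy = trace / total = (18+18+12+22+22=92) / 148 = 92/148 = 0.622

0.622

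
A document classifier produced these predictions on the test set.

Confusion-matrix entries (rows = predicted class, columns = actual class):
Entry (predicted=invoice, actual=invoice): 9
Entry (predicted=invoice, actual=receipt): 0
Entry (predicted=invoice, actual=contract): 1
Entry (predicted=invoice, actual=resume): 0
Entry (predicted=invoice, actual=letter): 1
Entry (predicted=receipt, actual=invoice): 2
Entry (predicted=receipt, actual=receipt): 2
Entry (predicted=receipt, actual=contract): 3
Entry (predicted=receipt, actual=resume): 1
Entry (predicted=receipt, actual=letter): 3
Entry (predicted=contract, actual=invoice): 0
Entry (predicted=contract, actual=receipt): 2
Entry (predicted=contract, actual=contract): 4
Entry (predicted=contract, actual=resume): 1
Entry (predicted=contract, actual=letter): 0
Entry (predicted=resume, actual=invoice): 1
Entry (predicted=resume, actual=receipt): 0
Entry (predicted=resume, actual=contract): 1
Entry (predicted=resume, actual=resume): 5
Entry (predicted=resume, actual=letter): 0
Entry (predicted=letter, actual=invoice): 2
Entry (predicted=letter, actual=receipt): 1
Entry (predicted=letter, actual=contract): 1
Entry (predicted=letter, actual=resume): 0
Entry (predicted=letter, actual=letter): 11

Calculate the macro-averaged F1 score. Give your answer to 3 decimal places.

Per-class F1 score (2·TP/(2·TP+FP+FN)):
  invoice: TP=9, FP=0+1+0+1=2, FN=2+0+1+2=5 → 18/25 = 0.7200
  receipt: TP=2, FP=2+3+1+3=9, FN=0+2+0+1=3 → 4/16 = 0.2500
  contract: TP=4, FP=0+2+1+0=3, FN=1+3+1+1=6 → 8/17 = 0.4706
  resume: TP=5, FP=1+0+1+0=2, FN=0+1+1+0=2 → 10/14 = 0.7143
  letter: TP=11, FP=2+1+1+0=4, FN=1+3+0+0=4 → 22/30 = 0.7333
Macro-F1 score = mean = (0.7200 + 0.2500 + 0.4706 + 0.7143 + 0.7333) / 5 = 0.578

0.578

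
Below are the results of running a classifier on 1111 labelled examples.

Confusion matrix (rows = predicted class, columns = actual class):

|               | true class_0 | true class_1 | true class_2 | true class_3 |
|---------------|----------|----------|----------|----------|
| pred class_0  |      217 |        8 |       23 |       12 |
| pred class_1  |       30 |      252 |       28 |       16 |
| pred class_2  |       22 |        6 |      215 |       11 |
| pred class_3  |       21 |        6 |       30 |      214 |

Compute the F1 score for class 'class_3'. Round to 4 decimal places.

Take TP from the diagonal, FP from the rest of the 'class_3' prediction marginal, FN from the rest of the 'class_3' actual marginal.
F1 score = 2·TP/(2·TP+FP+FN).
class_3: TP=214, FP=21+6+30=57, FN=12+16+11=39 → 428/524 = 0.81679

0.8168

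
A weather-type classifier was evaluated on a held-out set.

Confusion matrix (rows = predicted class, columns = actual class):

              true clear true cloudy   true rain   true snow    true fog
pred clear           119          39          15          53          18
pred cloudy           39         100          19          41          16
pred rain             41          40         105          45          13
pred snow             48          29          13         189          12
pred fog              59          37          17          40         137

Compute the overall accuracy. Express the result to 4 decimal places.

0.5062

Accuracy = trace / total = (119+100+105+189+137=650) / 1284 = 650/1284 = 0.5062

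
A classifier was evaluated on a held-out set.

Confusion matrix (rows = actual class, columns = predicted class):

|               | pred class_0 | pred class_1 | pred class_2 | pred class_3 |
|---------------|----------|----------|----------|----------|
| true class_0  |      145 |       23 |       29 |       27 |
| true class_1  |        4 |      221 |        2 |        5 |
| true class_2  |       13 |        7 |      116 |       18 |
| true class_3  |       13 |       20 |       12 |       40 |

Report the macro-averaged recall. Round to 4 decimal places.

Per-class recall (TP/(TP+FN)):
  class_0: TP=145, FN=23+29+27=79 → 145/224 = 0.64732
  class_1: TP=221, FN=4+2+5=11 → 221/232 = 0.95259
  class_2: TP=116, FN=13+7+18=38 → 116/154 = 0.75325
  class_3: TP=40, FN=13+20+12=45 → 40/85 = 0.47059
Macro-recall = mean = (0.64732 + 0.95259 + 0.75325 + 0.47059) / 4 = 0.7059

0.7059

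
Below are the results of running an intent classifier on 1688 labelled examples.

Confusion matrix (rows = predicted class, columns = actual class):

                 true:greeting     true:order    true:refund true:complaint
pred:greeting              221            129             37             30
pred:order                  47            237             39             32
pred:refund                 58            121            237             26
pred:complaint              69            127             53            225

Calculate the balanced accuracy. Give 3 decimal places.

0.578

Balanced accuracy = mean of per-class recall.
  greeting: recall = 221/395 = 0.5595
  order: recall = 237/614 = 0.3860
  refund: recall = 237/366 = 0.6475
  complaint: recall = 225/313 = 0.7188
Mean = (0.5595 + 0.3860 + 0.6475 + 0.7188) / 4 = 0.578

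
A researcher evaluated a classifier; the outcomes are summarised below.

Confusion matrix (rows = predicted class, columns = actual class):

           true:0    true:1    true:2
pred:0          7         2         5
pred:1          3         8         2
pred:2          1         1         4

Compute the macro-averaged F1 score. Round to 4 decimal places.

0.5658

Per-class F1 score (2·TP/(2·TP+FP+FN)):
  0: TP=7, FP=2+5=7, FN=3+1=4 → 14/25 = 0.56000
  1: TP=8, FP=3+2=5, FN=2+1=3 → 16/24 = 0.66667
  2: TP=4, FP=1+1=2, FN=5+2=7 → 8/17 = 0.47059
Macro-F1 score = mean = (0.56000 + 0.66667 + 0.47059) / 3 = 0.5658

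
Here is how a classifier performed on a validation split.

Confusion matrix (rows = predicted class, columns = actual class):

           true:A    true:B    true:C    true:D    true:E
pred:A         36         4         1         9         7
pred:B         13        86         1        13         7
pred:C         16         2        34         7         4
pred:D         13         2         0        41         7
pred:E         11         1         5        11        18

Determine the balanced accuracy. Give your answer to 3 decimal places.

0.613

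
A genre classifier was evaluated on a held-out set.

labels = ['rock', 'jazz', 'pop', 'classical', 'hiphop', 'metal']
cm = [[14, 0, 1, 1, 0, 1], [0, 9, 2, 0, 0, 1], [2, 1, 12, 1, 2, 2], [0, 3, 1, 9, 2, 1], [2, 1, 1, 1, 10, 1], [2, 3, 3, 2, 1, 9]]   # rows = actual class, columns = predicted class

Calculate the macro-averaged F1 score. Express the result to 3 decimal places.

0.623

Per-class F1 score (2·TP/(2·TP+FP+FN)):
  rock: TP=14, FP=0+2+0+2+2=6, FN=0+1+1+0+1=3 → 28/37 = 0.7568
  jazz: TP=9, FP=0+1+3+1+3=8, FN=0+2+0+0+1=3 → 18/29 = 0.6207
  pop: TP=12, FP=1+2+1+1+3=8, FN=2+1+1+2+2=8 → 24/40 = 0.6000
  classical: TP=9, FP=1+0+1+1+2=5, FN=0+3+1+2+1=7 → 18/30 = 0.6000
  hiphop: TP=10, FP=0+0+2+2+1=5, FN=2+1+1+1+1=6 → 20/31 = 0.6452
  metal: TP=9, FP=1+1+2+1+1=6, FN=2+3+3+2+1=11 → 18/35 = 0.5143
Macro-F1 score = mean = (0.7568 + 0.6207 + 0.6000 + 0.6000 + 0.6452 + 0.5143) / 6 = 0.623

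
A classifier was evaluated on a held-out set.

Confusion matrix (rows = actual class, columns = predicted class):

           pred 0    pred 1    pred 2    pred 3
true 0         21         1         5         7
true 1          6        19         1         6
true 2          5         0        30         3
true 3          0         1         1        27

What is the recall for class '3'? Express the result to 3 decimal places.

Treat '3' as positive and all other classes as negative.
recall = TP/(TP+FN).
3: TP=27, FN=0+1+1=2 → 27/29 = 0.9310

0.931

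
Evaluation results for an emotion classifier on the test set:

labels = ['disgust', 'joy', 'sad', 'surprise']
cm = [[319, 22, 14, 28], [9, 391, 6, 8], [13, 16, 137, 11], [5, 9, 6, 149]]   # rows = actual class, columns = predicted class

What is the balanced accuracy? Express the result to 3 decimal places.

Balanced accuracy = mean of per-class recall.
  disgust: recall = 319/383 = 0.8329
  joy: recall = 391/414 = 0.9444
  sad: recall = 137/177 = 0.7740
  surprise: recall = 149/169 = 0.8817
Mean = (0.8329 + 0.9444 + 0.7740 + 0.8817) / 4 = 0.858

0.858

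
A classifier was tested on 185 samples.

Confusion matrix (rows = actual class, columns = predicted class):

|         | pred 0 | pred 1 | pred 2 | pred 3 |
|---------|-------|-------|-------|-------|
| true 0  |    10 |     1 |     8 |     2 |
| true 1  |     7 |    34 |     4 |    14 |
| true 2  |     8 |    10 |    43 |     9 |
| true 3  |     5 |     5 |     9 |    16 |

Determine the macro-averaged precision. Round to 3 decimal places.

0.519

Per-class precision (TP/(TP+FP)):
  0: TP=10, FP=7+8+5=20 → 10/30 = 0.3333
  1: TP=34, FP=1+10+5=16 → 34/50 = 0.6800
  2: TP=43, FP=8+4+9=21 → 43/64 = 0.6719
  3: TP=16, FP=2+14+9=25 → 16/41 = 0.3902
Macro-precision = mean = (0.3333 + 0.6800 + 0.6719 + 0.3902) / 4 = 0.519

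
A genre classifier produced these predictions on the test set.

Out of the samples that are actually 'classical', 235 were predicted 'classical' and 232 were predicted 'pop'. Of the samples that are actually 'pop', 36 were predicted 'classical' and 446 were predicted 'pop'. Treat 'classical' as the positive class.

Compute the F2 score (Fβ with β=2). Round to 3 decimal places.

Fβ = (1+β²)·TP / ((1+β²)·TP + β²·FN + FP), with β²=4
= 5·235 / (5·235 + 4·232 + 36) = 0.549

0.549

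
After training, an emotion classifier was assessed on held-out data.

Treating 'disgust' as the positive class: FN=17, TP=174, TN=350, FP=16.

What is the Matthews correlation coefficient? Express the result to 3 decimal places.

0.868

MCC = (TP·TN − FP·FN) / √((TP+FP)(TP+FN)(TN+FP)(TN+FN))
Numerator = 174·350 − 16·17 = 60628
Denominator = √(190·191·366·367) = √4874545380 = 69817.9445
MCC = 60628 / 69817.9445 = 0.868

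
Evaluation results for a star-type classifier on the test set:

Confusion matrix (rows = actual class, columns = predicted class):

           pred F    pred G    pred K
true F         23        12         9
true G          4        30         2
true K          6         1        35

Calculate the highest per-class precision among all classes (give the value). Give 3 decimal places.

0.761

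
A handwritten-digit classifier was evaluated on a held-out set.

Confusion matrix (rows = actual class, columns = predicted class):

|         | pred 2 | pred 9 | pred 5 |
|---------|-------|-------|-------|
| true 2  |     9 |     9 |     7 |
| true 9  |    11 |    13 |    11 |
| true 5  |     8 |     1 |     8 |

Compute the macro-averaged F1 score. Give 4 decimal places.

Per-class F1 score (2·TP/(2·TP+FP+FN)):
  2: TP=9, FP=11+8=19, FN=9+7=16 → 18/53 = 0.33962
  9: TP=13, FP=9+1=10, FN=11+11=22 → 26/58 = 0.44828
  5: TP=8, FP=7+11=18, FN=8+1=9 → 16/43 = 0.37209
Macro-F1 score = mean = (0.33962 + 0.44828 + 0.37209) / 3 = 0.3867

0.3867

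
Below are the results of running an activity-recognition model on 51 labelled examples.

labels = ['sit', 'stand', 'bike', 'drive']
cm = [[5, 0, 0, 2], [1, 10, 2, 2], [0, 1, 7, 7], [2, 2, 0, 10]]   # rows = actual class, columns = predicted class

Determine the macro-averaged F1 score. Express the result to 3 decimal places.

Per-class F1 score (2·TP/(2·TP+FP+FN)):
  sit: TP=5, FP=1+0+2=3, FN=0+0+2=2 → 10/15 = 0.6667
  stand: TP=10, FP=0+1+2=3, FN=1+2+2=5 → 20/28 = 0.7143
  bike: TP=7, FP=0+2+0=2, FN=0+1+7=8 → 14/24 = 0.5833
  drive: TP=10, FP=2+2+7=11, FN=2+2+0=4 → 20/35 = 0.5714
Macro-F1 score = mean = (0.6667 + 0.7143 + 0.5833 + 0.5714) / 4 = 0.634

0.634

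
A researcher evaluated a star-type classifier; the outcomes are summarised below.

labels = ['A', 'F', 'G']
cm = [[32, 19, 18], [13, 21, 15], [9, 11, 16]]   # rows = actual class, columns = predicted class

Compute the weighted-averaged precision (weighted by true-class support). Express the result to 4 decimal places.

0.4729

Per-class precision (TP/(TP+FP)):
  A: TP=32, FP=13+9=22 → 32/54 = 0.59259
  F: TP=21, FP=19+11=30 → 21/51 = 0.41176
  G: TP=16, FP=18+15=33 → 16/49 = 0.32653
Weighted-precision = Σ (supportᵢ/N)·precisionᵢ with N=154: (69/154)·0.59259 + (49/154)·0.41176 + (36/154)·0.32653 = 0.4729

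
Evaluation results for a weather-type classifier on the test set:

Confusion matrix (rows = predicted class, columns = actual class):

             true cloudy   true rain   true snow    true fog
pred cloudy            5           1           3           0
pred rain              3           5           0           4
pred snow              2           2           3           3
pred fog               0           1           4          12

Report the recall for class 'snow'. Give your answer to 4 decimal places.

Take TP from the diagonal, FP from the rest of the 'snow' prediction marginal, FN from the rest of the 'snow' actual marginal.
recall = TP/(TP+FN).
snow: TP=3, FN=3+0+4=7 → 3/10 = 0.30000

0.3000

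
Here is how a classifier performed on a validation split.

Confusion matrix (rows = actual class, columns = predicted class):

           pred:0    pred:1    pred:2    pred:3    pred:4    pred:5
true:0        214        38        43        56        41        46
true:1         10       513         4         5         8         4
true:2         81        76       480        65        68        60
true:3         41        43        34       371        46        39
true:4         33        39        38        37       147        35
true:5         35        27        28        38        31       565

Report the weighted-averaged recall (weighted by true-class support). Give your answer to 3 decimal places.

0.666

Per-class recall (TP/(TP+FN)):
  0: TP=214, FN=38+43+56+41+46=224 → 214/438 = 0.4886
  1: TP=513, FN=10+4+5+8+4=31 → 513/544 = 0.9430
  2: TP=480, FN=81+76+65+68+60=350 → 480/830 = 0.5783
  3: TP=371, FN=41+43+34+46+39=203 → 371/574 = 0.6463
  4: TP=147, FN=33+39+38+37+35=182 → 147/329 = 0.4468
  5: TP=565, FN=35+27+28+38+31=159 → 565/724 = 0.7804
Weighted-recall = Σ (supportᵢ/N)·recallᵢ with N=3439: (438/3439)·0.4886 + (544/3439)·0.9430 + (830/3439)·0.5783 + (574/3439)·0.6463 + (329/3439)·0.4468 + (724/3439)·0.7804 = 0.666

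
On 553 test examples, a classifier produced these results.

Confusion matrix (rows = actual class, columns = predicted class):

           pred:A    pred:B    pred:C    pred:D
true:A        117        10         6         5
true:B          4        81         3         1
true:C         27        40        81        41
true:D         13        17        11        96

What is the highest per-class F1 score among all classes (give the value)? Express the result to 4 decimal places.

0.7826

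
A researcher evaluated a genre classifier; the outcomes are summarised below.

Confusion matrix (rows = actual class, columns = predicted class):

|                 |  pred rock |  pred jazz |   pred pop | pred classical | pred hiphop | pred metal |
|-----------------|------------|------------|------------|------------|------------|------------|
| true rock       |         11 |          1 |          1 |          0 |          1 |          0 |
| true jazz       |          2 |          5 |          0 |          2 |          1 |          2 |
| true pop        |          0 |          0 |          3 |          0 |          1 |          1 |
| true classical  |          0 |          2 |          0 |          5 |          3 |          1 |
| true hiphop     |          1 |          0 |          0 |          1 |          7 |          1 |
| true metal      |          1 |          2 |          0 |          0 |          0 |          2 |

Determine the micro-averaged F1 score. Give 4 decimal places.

Micro-averaging pools counts across classes: ΣTP=33, ΣFP=24, ΣFN=24.
Micro-F1 score = 2·TP/(2·TP+FP+FN) on pooled counts = 0.5789 (equals overall accuracy in single-label multiclass).

0.5789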